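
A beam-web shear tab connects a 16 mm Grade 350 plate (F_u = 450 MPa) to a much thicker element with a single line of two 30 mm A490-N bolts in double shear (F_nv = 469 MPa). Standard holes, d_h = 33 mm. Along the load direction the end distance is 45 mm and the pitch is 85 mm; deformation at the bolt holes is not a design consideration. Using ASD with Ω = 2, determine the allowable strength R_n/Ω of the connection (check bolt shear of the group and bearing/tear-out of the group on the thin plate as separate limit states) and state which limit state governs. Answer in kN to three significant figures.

435 kN (bearing governs)

Bolt shear: A_b = π·30²/4 = 706.9 mm²; R_n = 469 × 706.9 × 2 × 2 / 1000 = 1326 kN → 1326 / 2 = 663 kN.
Bearing (1.5 l_c t F_u ≤ 3.0 d t F_u): upper limit = 3.0·30·16·450 / 1000 = 648 kN.
  Edge l_c = 45 − 33/2 = 28.5 → r_n = 307.8 kN; interior l_c = 85 − 33 = 52 → r_n = 561.6 kN.
  R_n,bearing = 1·307.8 + 1·561.6 = 869.4 kN → 869.4 / 2 = 435 kN.
Bearing governs: 435 kN.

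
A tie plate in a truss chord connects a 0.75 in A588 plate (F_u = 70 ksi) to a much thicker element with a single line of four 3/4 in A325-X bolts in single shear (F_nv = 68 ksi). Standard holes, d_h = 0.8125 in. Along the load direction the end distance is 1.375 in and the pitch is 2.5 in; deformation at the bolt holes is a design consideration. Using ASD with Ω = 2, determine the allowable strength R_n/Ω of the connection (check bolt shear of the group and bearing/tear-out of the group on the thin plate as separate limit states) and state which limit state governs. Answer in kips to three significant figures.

60.1 kips (bolt shear governs)

Bolt shear: A_b = π·0.75²/4 = 0.4418 in²; R_n = 68 × 0.4418 × 4 × 1 = 120.2 kips → 120.2 / 2 = 60.1 kips.
Bearing (1.2 l_c t F_u ≤ 2.4 d t F_u): upper limit = 2.4·0.75·0.75·70 = 94.5 kips.
  Edge l_c = 1.375 − 0.8125/2 = 0.9688 → r_n = 61.03 kips; interior l_c = 2.5 − 0.8125 = 1.688 → r_n = 94.5 kips.
  R_n,bearing = 1·61.03 + 3·94.5 = 344.5 kips → 344.5 / 2 = 172 kips.
Bolt shear governs: 60.1 kips.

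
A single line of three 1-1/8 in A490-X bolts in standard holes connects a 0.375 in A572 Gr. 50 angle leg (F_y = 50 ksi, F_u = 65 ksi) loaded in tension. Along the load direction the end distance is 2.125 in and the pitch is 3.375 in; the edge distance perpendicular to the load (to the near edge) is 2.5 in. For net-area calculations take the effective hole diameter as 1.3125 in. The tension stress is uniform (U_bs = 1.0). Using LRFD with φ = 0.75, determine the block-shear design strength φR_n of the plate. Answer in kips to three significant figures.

95.1 kips

Shear plane L_v = 2.125 + 2·3.375 = 8.875 in; A_gv = 8.875 × 0.375 = 3.328 in².
A_nv = (8.875 − 2.5·1.3125) × 0.375 = 2.098 in².
A_nt = (2.5 − 0.5·1.3125) × 0.375 = 0.6914 in².
0.6 F_u A_nv = 81.81 kips; 0.6 F_y A_gv = 99.84 kips → shear rupture governs the shear term.
R_n = 81.81 + 1.0 × 65 × 0.6914 = 126.8 kips.
Design strength φR_n = 0.75 × 126.8 = 95.1 kips.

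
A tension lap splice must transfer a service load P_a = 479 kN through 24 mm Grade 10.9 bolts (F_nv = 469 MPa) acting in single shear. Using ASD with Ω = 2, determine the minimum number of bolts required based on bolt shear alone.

A_b = π·24²/4 = 452.4 mm².
Per-bolt allowable strength R_n/Ω = 469 × 452.4 × 1 / 1000 / 2 = 106.1 kN.
n ≥ 479 / 106.1 = 4.515 → use 5 bolts.

5 bolts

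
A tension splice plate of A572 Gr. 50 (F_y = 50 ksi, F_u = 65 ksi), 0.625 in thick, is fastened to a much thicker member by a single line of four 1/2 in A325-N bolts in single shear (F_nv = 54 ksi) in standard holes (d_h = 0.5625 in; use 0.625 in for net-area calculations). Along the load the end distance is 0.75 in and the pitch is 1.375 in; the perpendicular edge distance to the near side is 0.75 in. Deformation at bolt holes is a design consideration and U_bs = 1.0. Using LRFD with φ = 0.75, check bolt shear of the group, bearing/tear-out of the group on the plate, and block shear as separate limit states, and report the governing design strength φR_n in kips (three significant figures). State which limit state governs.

31.8 kips (bolt shear governs)

Bolt shear: A_b = π·0.5²/4 = 0.1963 in²; R_n = 54 × 0.1963 × 4 × 1 = 42.41 kips → 0.75 × 42.41 = 31.8 kips.
Bearing: edge l_c = 0.4688, r_n = 22.85 kips; interior l_c = 0.8125, r_n = 39.61 kips; R_n = 22.85 + 3·39.61 = 141.7 kips → 106 kips.
Block shear: A_gv = 3.047, A_nv = 1.68, A_nt = 0.2734 in²; R_n = min(0.6F_uA_nv, 0.6F_yA_gv) + U_bs·F_u·A_nt = 83.28 kips → 62.5 kips.
Bolt shear governs: 31.8 kips.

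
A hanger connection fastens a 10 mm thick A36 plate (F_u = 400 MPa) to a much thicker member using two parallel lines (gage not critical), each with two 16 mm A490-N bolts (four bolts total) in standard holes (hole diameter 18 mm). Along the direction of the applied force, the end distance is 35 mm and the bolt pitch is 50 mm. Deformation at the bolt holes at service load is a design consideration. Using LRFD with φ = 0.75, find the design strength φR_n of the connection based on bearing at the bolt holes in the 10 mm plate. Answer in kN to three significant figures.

418 kN

Per bolt r_n = 1.2 l_c t F_u ≤ 2.4 d t F_u; upper limit = 2.4 × 16 × 10 × 400 / 1000 = 153.6 kN.
Edge bolt: l_c = 35 − 18/2 = 26 mm → 1.2 × 26 × 10 × 400 / 1000 = 124.8 → r_n = 124.8 kN.
Interior bolts: l_c = 50 − 18 = 32 mm → 1.2 × 32 × 10 × 400 / 1000 = 153.6 → r_n = 153.6 kN.
R_n = 2 × 124.8 + 2 × 153.6 = 556.8 kN.
Design strength φR_n = 0.75 × 556.8 = 418 kN.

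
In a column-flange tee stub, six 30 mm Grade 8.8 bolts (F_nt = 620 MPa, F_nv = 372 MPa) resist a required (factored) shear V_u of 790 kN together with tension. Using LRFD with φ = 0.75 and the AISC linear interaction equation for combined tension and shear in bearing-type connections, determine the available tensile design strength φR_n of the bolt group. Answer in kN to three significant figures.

1250 kN

A_b = π·30²/4 = 706.9 mm²; f_rv = 790 × 1000 / (6 × 706.9) = 186.3 MPa.
F'_nt = 1.3 F_nt − (F_nt / φF_nv) f_rv = 1.3·620 − (620/(0.75·372))·186.3 = 392.1 MPa, capped at F_nt → F'_nt = 392.1 MPa.
R_n = F'_nt · A_b · n = 392.1 × 706.9 × 6 / 1000 = 1663 kN.
Design strength φR_n = 0.75 × 1663 = 1250 kN.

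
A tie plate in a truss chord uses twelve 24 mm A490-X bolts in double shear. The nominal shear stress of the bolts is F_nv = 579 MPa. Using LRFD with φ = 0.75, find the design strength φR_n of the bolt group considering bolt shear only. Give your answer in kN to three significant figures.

A_b = π × 24² / 4 = 452.4 mm².
R_n = F_nv · A_b · n · n_s = 579 × 452.4 × 12 × 2 / 1000 = 6286 kN.
Design strength φR_n = 0.75 × 6286 = 4710 kN.

4710 kN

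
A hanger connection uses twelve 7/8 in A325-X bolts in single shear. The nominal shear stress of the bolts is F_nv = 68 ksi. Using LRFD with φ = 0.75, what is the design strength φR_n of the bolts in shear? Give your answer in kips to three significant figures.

368 kips

A_b = π × 0.875² / 4 = 0.6013 in².
R_n = F_nv · A_b · n · n_s = 68 × 0.6013 × 12 × 1 = 490.7 kips.
Design strength φR_n = 0.75 × 490.7 = 368 kips.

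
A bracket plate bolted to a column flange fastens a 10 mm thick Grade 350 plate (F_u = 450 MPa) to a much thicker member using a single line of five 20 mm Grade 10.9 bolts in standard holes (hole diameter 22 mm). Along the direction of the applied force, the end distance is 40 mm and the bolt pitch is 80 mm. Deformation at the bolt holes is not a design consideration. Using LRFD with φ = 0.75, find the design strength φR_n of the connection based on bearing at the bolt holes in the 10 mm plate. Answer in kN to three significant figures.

957 kN

Per bolt r_n = 1.5 l_c t F_u ≤ 3.0 d t F_u; upper limit = 3.0 × 20 × 10 × 450 / 1000 = 270 kN.
Edge bolt: l_c = 40 − 22/2 = 29 mm → 1.5 × 29 × 10 × 450 / 1000 = 195.8 → r_n = 195.8 kN.
Interior bolts: l_c = 80 − 22 = 58 mm → 1.5 × 58 × 10 × 450 / 1000 = 391.5 → r_n = 270 kN.
R_n = 1 × 195.8 + 4 × 270 = 1276 kN.
Design strength φR_n = 0.75 × 1276 = 957 kN.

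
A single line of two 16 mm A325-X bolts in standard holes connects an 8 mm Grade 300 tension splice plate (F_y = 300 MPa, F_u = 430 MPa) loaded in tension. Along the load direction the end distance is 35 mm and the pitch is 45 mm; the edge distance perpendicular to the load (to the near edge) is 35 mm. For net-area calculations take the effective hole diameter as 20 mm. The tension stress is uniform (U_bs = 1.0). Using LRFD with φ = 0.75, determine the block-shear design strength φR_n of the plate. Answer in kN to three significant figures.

Shear plane L_v = 35 + 1·45 = 80 mm; A_gv = 80 × 8 = 640 mm².
A_nv = (80 − 1.5·20) × 8 = 400 mm².
A_nt = (35 − 0.5·20) × 8 = 200 mm².
0.6 F_u A_nv = 103.2 kN; 0.6 F_y A_gv = 115.2 kN → shear rupture governs the shear term.
R_n = 103.2 + 1.0 × 430 × 200 / 1000 = 189.2 kN.
Design strength φR_n = 0.75 × 189.2 = 142 kN.

142 kN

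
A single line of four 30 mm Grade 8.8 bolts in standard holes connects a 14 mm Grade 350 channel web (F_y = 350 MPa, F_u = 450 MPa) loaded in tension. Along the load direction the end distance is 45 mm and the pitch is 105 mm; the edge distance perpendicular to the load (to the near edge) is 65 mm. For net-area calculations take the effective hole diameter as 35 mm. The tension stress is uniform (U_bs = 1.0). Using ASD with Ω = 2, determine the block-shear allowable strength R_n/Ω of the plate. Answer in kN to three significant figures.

598 kN

Shear plane L_v = 45 + 3·105 = 360 mm; A_gv = 360 × 14 = 5040 mm².
A_nv = (360 − 3.5·35) × 14 = 3325 mm².
A_nt = (65 − 0.5·35) × 14 = 665 mm².
0.6 F_u A_nv = 897.8 kN; 0.6 F_y A_gv = 1058 kN → shear rupture governs the shear term.
R_n = 897.8 + 1.0 × 450 × 665 / 1000 = 1197 kN.
Allowable strength R_n/Ω = 1197 / 2 = 598 kN.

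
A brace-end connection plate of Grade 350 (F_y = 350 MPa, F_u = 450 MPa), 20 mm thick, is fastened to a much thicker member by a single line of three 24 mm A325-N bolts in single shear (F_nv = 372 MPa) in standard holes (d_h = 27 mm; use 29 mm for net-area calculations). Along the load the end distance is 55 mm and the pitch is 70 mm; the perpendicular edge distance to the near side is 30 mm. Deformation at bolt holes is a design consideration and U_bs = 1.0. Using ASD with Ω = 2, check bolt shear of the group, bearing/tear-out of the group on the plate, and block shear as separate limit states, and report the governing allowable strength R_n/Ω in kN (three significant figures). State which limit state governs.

252 kN (bolt shear governs)

Bolt shear: A_b = π·24²/4 = 452.4 mm²; R_n = 372 × 452.4 × 3 × 1 / 1000 = 504.9 kN → 504.9 / 2 = 252 kN.
Bearing: edge l_c = 41.5, r_n = 448.2 kN; interior l_c = 43, r_n = 464.4 kN; R_n = 448.2 + 2·464.4 = 1377 kN → 688 kN.
Block shear: A_gv = 3900, A_nv = 2450, A_nt = 310 mm²; R_n = min(0.6F_uA_nv, 0.6F_yA_gv) + U_bs·F_u·A_nt = 801 kN → 400 kN.
Bolt shear governs: 252 kN.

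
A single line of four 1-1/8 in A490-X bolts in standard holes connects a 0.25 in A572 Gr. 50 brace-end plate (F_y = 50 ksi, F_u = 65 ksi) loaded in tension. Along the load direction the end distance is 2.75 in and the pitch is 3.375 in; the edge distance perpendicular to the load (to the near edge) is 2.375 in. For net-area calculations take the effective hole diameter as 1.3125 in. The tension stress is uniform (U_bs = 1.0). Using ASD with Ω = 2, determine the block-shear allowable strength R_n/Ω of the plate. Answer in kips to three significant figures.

Shear plane L_v = 2.75 + 3·3.375 = 12.88 in; A_gv = 12.88 × 0.25 = 3.219 in².
A_nv = (12.88 − 3.5·1.3125) × 0.25 = 2.07 in².
A_nt = (2.375 − 0.5·1.3125) × 0.25 = 0.4297 in².
0.6 F_u A_nv = 80.74 kips; 0.6 F_y A_gv = 96.56 kips → shear rupture governs the shear term.
R_n = 80.74 + 1.0 × 65 × 0.4297 = 108.7 kips.
Allowable strength R_n/Ω = 108.7 / 2 = 54.3 kips.

54.3 kips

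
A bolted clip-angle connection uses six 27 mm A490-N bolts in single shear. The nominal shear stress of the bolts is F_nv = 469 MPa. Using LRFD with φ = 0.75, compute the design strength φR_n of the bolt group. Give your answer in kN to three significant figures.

1210 kN

A_b = π × 27² / 4 = 572.6 mm².
R_n = F_nv · A_b · n · n_s = 469 × 572.6 × 6 × 1 / 1000 = 1611 kN.
Design strength φR_n = 0.75 × 1611 = 1210 kN.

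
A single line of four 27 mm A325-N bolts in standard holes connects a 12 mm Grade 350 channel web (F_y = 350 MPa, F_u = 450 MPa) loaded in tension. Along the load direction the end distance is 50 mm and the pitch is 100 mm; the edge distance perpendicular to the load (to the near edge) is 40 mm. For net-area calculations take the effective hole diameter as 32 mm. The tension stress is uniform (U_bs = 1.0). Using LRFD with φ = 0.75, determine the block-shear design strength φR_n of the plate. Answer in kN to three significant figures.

Shear plane L_v = 50 + 3·100 = 350 mm; A_gv = 350 × 12 = 4200 mm².
A_nv = (350 − 3.5·32) × 12 = 2856 mm².
A_nt = (40 − 0.5·32) × 12 = 288 mm².
0.6 F_u A_nv = 771.1 kN; 0.6 F_y A_gv = 882 kN → shear rupture governs the shear term.
R_n = 771.1 + 1.0 × 450 × 288 / 1000 = 900.7 kN.
Design strength φR_n = 0.75 × 900.7 = 676 kN.

676 kN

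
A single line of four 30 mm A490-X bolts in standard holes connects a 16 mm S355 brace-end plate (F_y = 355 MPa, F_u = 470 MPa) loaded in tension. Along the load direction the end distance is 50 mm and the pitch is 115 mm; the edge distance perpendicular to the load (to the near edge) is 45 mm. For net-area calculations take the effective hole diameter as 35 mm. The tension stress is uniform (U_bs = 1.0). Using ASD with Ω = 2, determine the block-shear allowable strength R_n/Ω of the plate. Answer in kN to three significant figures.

Shear plane L_v = 50 + 3·115 = 395 mm; A_gv = 395 × 16 = 6320 mm².
A_nv = (395 − 3.5·35) × 16 = 4360 mm².
A_nt = (45 − 0.5·35) × 16 = 440 mm².
0.6 F_u A_nv = 1230 kN; 0.6 F_y A_gv = 1346 kN → shear rupture governs the shear term.
R_n = 1230 + 1.0 × 470 × 440 / 1000 = 1436 kN.
Allowable strength R_n/Ω = 1436 / 2 = 718 kN.

718 kN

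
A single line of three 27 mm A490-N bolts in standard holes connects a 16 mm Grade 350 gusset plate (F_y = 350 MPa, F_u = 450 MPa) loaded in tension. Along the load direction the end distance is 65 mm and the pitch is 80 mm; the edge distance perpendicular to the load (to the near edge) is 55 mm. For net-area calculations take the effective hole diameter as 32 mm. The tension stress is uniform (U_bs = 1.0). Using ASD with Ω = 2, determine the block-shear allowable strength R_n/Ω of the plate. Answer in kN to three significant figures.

Shear plane L_v = 65 + 2·80 = 225 mm; A_gv = 225 × 16 = 3600 mm².
A_nv = (225 − 2.5·32) × 16 = 2320 mm².
A_nt = (55 − 0.5·32) × 16 = 624 mm².
0.6 F_u A_nv = 626.4 kN; 0.6 F_y A_gv = 756 kN → shear rupture governs the shear term.
R_n = 626.4 + 1.0 × 450 × 624 / 1000 = 907.2 kN.
Allowable strength R_n/Ω = 907.2 / 2 = 454 kN.

454 kN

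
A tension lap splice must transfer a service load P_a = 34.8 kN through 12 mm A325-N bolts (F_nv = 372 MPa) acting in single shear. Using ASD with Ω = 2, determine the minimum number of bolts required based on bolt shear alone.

2 bolts

A_b = π·12²/4 = 113.1 mm².
Per-bolt allowable strength R_n/Ω = 372 × 113.1 × 1 / 1000 / 2 = 21.04 kN.
n ≥ 34.8 / 21.04 = 1.654 → use 2 bolts.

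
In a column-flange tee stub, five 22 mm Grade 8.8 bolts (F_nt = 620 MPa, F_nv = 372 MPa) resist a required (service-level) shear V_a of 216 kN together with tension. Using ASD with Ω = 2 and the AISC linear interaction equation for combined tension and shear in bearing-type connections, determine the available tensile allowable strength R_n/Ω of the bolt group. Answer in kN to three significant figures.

406 kN

A_b = π·22²/4 = 380.1 mm²; f_rv = 216 × 1000 / (5 × 380.1) = 113.6 MPa.
F'_nt = 1.3 F_nt − (Ω F_nt / F_nv) f_rv = 1.3·620 − (2·620/372)·113.6 = 427.2 MPa, capped at F_nt → F'_nt = 427.2 MPa.
R_n = F'_nt · A_b · n = 427.2 × 380.1 × 5 / 1000 = 811.9 kN.
Allowable strength R_n/Ω = 811.9 / 2 = 406 kN.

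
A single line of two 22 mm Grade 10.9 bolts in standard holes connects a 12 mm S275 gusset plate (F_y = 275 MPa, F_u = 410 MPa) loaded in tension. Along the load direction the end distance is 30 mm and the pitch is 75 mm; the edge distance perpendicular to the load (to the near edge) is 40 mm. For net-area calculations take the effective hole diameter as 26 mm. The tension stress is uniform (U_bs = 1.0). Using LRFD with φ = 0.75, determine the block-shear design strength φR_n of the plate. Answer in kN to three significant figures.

246 kN

Shear plane L_v = 30 + 1·75 = 105 mm; A_gv = 105 × 12 = 1260 mm².
A_nv = (105 − 1.5·26) × 12 = 792 mm².
A_nt = (40 − 0.5·26) × 12 = 324 mm².
0.6 F_u A_nv = 194.8 kN; 0.6 F_y A_gv = 207.9 kN → shear rupture governs the shear term.
R_n = 194.8 + 1.0 × 410 × 324 / 1000 = 327.7 kN.
Design strength φR_n = 0.75 × 327.7 = 246 kN.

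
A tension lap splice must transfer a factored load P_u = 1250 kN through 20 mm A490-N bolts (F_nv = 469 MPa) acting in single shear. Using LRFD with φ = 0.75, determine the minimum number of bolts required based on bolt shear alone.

12 bolts

A_b = π·20²/4 = 314.2 mm².
Per-bolt design strength φR_n = 0.75 × 469 × 314.2 × 1 / 1000 = 110.5 kN.
n ≥ 1250 / 110.5 = 11.31 → use 12 bolts.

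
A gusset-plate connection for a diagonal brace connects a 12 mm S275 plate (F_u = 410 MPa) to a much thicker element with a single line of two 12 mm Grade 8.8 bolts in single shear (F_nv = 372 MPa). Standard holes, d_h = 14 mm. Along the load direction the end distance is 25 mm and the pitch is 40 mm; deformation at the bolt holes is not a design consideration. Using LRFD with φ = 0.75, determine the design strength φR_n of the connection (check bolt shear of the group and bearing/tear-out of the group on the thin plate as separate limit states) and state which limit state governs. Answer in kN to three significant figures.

63.1 kN (bolt shear governs)

Bolt shear: A_b = π·12²/4 = 113.1 mm²; R_n = 372 × 113.1 × 2 × 1 / 1000 = 84.14 kN → 0.75 × 84.14 = 63.1 kN.
Bearing (1.5 l_c t F_u ≤ 3.0 d t F_u): upper limit = 3.0·12·12·410 / 1000 = 177.1 kN.
  Edge l_c = 25 − 14/2 = 18 → r_n = 132.8 kN; interior l_c = 40 − 14 = 26 → r_n = 177.1 kN.
  R_n,bearing = 1·132.8 + 1·177.1 = 310 kN → 0.75 × 310 = 232 kN.
Bolt shear governs: 63.1 kN.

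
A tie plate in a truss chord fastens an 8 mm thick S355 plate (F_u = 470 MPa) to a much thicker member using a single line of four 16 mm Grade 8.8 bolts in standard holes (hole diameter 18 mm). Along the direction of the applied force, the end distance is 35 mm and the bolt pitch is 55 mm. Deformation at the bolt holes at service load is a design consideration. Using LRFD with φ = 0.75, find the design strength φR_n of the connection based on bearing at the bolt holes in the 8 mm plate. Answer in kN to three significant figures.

Per bolt r_n = 1.2 l_c t F_u ≤ 2.4 d t F_u; upper limit = 2.4 × 16 × 8 × 470 / 1000 = 144.4 kN.
Edge bolt: l_c = 35 − 18/2 = 26 mm → 1.2 × 26 × 8 × 470 / 1000 = 117.3 → r_n = 117.3 kN.
Interior bolts: l_c = 55 − 18 = 37 mm → 1.2 × 37 × 8 × 470 / 1000 = 166.9 → r_n = 144.4 kN.
R_n = 1 × 117.3 + 3 × 144.4 = 550.5 kN.
Design strength φR_n = 0.75 × 550.5 = 413 kN.

413 kN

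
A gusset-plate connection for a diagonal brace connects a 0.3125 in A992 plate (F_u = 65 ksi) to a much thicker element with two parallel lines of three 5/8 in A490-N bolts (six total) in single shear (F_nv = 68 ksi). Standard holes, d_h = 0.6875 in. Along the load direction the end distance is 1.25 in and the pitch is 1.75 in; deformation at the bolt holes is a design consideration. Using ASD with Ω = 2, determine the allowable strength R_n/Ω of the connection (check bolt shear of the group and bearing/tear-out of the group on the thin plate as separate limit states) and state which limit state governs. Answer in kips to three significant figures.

62.6 kips (bolt shear governs)

Bolt shear: A_b = π·0.625²/4 = 0.3068 in²; R_n = 68 × 0.3068 × 6 × 1 = 125.2 kips → 125.2 / 2 = 62.6 kips.
Bearing (1.2 l_c t F_u ≤ 2.4 d t F_u): upper limit = 2.4·0.625·0.3125·65 = 30.47 kips.
  Edge l_c = 1.25 − 0.6875/2 = 0.9062 → r_n = 22.09 kips; interior l_c = 1.75 − 0.6875 = 1.062 → r_n = 25.9 kips.
  R_n,bearing = 2·22.09 + 4·25.9 = 147.8 kips → 147.8 / 2 = 73.9 kips.
Bolt shear governs: 62.6 kips.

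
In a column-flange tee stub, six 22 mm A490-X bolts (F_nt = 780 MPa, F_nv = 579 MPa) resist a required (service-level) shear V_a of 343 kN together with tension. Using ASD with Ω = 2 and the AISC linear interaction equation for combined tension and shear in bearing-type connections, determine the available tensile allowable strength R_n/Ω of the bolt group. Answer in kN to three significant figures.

694 kN

A_b = π·22²/4 = 380.1 mm²; f_rv = 343 × 1000 / (6 × 380.1) = 150.4 MPa.
F'_nt = 1.3 F_nt − (Ω F_nt / F_nv) f_rv = 1.3·780 − (2·780/579)·150.4 = 608.8 MPa, capped at F_nt → F'_nt = 608.8 MPa.
R_n = F'_nt · A_b · n = 608.8 × 380.1 × 6 / 1000 = 1389 kN.
Allowable strength R_n/Ω = 1389 / 2 = 694 kN.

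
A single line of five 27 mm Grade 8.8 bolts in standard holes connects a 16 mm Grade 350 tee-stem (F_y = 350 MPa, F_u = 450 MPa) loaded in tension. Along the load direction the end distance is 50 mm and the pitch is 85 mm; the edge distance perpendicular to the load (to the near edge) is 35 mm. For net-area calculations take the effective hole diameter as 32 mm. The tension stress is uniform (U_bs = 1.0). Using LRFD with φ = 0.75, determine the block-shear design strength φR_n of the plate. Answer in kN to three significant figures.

900 kN

Shear plane L_v = 50 + 4·85 = 390 mm; A_gv = 390 × 16 = 6240 mm².
A_nv = (390 − 4.5·32) × 16 = 3936 mm².
A_nt = (35 − 0.5·32) × 16 = 304 mm².
0.6 F_u A_nv = 1063 kN; 0.6 F_y A_gv = 1310 kN → shear rupture governs the shear term.
R_n = 1063 + 1.0 × 450 × 304 / 1000 = 1200 kN.
Design strength φR_n = 0.75 × 1200 = 900 kN.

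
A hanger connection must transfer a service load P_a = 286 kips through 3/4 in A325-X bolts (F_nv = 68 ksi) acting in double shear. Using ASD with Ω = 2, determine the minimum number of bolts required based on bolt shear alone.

A_b = π·0.75²/4 = 0.4418 in².
Per-bolt allowable strength R_n/Ω = 68 × 0.4418 × 2 / 2 = 30.04 kips.
n ≥ 286 / 30.04 = 9.52 → use 10 bolts.

10 bolts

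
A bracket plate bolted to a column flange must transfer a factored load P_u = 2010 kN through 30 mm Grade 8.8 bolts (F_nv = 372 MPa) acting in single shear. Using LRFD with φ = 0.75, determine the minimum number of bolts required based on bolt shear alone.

A_b = π·30²/4 = 706.9 mm².
Per-bolt design strength φR_n = 0.75 × 372 × 706.9 × 1 / 1000 = 197.2 kN.
n ≥ 2010 / 197.2 = 10.19 → use 11 bolts.

11 bolts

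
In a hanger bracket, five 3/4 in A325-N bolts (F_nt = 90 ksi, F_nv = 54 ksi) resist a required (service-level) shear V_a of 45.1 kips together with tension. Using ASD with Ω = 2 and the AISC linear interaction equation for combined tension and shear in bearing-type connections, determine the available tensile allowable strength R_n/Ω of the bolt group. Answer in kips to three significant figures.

54.1 kips

A_b = π·0.75²/4 = 0.4418 in²; f_rv = 45.1 / (5 × 0.4418) = 20.42 ksi.
F'_nt = 1.3 F_nt − (Ω F_nt / F_nv) f_rv = 1.3·90 − (2·90/54)·20.42 = 48.94 ksi, capped at F_nt → F'_nt = 48.94 ksi.
R_n = F'_nt · A_b · n = 48.94 × 0.4418 × 5 = 108.1 kips.
Allowable strength R_n/Ω = 108.1 / 2 = 54.1 kips.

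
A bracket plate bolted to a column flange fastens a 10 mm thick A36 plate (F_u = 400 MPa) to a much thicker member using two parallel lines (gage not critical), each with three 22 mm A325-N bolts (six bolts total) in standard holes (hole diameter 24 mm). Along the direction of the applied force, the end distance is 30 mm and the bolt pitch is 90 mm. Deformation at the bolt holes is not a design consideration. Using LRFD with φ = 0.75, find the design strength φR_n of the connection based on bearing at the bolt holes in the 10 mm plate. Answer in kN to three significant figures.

954 kN

Per bolt r_n = 1.5 l_c t F_u ≤ 3.0 d t F_u; upper limit = 3.0 × 22 × 10 × 400 / 1000 = 264 kN.
Edge bolt: l_c = 30 − 24/2 = 18 mm → 1.5 × 18 × 10 × 400 / 1000 = 108 → r_n = 108 kN.
Interior bolts: l_c = 90 − 24 = 66 mm → 1.5 × 66 × 10 × 400 / 1000 = 396 → r_n = 264 kN.
R_n = 2 × 108 + 4 × 264 = 1272 kN.
Design strength φR_n = 0.75 × 1272 = 954 kN.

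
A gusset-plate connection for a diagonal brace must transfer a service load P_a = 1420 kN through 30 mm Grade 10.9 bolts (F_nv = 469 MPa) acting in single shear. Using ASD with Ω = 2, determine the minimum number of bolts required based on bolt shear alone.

A_b = π·30²/4 = 706.9 mm².
Per-bolt allowable strength R_n/Ω = 469 × 706.9 × 1 / 1000 / 2 = 165.8 kN.
n ≥ 1420 / 165.8 = 8.567 → use 9 bolts.

9 bolts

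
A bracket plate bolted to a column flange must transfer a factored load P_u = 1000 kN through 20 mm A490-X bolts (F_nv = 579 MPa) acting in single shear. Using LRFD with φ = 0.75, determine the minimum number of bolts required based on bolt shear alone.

8 bolts

A_b = π·20²/4 = 314.2 mm².
Per-bolt design strength φR_n = 0.75 × 579 × 314.2 × 1 / 1000 = 136.4 kN.
n ≥ 1000 / 136.4 = 7.33 → use 8 bolts.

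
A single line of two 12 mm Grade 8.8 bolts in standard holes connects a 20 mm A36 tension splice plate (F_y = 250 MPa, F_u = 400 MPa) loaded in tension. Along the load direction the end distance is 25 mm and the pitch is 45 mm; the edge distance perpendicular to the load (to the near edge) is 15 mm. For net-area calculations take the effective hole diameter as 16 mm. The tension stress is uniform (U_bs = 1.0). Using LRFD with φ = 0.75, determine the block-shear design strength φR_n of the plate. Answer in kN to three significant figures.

Shear plane L_v = 25 + 1·45 = 70 mm; A_gv = 70 × 20 = 1400 mm².
A_nv = (70 − 1.5·16) × 20 = 920 mm².
A_nt = (15 − 0.5·16) × 20 = 140 mm².
0.6 F_u A_nv = 220.8 kN; 0.6 F_y A_gv = 210 kN → shear yielding governs the shear term.
R_n = 210 + 1.0 × 400 × 140 / 1000 = 266 kN.
Design strength φR_n = 0.75 × 266 = 200 kN.

200 kN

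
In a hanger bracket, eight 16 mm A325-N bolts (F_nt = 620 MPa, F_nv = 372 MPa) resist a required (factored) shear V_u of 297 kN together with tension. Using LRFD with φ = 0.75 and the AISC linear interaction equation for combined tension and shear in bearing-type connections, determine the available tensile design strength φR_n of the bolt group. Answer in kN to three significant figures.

A_b = π·16²/4 = 201.1 mm²; f_rv = 297 × 1000 / (8 × 201.1) = 184.6 MPa.
F'_nt = 1.3 F_nt − (F_nt / φF_nv) f_rv = 1.3·620 − (620/(0.75·372))·184.6 = 395.7 MPa, capped at F_nt → F'_nt = 395.7 MPa.
R_n = F'_nt · A_b · n = 395.7 × 201.1 × 8 / 1000 = 636.4 kN.
Design strength φR_n = 0.75 × 636.4 = 477 kN.

477 kN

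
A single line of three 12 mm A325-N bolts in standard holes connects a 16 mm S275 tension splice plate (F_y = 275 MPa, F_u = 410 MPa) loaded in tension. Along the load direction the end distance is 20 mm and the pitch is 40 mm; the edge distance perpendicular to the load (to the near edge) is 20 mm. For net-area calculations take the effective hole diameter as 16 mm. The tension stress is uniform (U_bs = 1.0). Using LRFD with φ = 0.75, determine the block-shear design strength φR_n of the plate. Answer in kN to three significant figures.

Shear plane L_v = 20 + 2·40 = 100 mm; A_gv = 100 × 16 = 1600 mm².
A_nv = (100 − 2.5·16) × 16 = 960 mm².
A_nt = (20 − 0.5·16) × 16 = 192 mm².
0.6 F_u A_nv = 236.2 kN; 0.6 F_y A_gv = 264 kN → shear rupture governs the shear term.
R_n = 236.2 + 1.0 × 410 × 192 / 1000 = 314.9 kN.
Design strength φR_n = 0.75 × 314.9 = 236 kN.

236 kN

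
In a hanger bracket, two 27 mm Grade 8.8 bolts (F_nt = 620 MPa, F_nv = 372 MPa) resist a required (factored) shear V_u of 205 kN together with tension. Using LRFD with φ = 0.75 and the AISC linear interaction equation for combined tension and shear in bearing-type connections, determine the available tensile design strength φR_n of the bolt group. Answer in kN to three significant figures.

A_b = π·27²/4 = 572.6 mm²; f_rv = 205 × 1000 / (2 × 572.6) = 179 MPa.
F'_nt = 1.3 F_nt − (F_nt / φF_nv) f_rv = 1.3·620 − (620/(0.75·372))·179 = 408.2 MPa, capped at F_nt → F'_nt = 408.2 MPa.
R_n = F'_nt · A_b · n = 408.2 × 572.6 × 2 / 1000 = 467.4 kN.
Design strength φR_n = 0.75 × 467.4 = 351 kN.

351 kN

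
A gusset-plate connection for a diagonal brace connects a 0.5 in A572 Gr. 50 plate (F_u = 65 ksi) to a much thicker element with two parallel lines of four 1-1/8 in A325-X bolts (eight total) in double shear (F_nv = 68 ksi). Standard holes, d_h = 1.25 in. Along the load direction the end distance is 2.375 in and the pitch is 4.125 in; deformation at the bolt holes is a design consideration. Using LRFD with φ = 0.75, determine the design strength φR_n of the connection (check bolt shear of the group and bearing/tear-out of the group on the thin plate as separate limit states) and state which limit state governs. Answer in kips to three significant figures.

497 kips (bearing governs)

Bolt shear: A_b = π·1.125²/4 = 0.994 in²; R_n = 68 × 0.994 × 8 × 2 = 1081 kips → 0.75 × 1081 = 811 kips.
Bearing (1.2 l_c t F_u ≤ 2.4 d t F_u): upper limit = 2.4·1.125·0.5·65 = 87.75 kips.
  Edge l_c = 2.375 − 1.25/2 = 1.75 → r_n = 68.25 kips; interior l_c = 4.125 − 1.25 = 2.875 → r_n = 87.75 kips.
  R_n,bearing = 2·68.25 + 6·87.75 = 663 kips → 0.75 × 663 = 497 kips.
Bearing governs: 497 kips.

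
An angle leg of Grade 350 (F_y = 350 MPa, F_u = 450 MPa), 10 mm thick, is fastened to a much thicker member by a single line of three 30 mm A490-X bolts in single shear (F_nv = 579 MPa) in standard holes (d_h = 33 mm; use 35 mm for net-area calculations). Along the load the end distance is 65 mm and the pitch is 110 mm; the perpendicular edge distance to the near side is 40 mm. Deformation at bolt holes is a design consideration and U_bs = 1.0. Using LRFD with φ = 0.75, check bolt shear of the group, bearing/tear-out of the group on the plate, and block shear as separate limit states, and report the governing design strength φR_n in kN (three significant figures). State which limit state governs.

Bolt shear: A_b = π·30²/4 = 706.9 mm²; R_n = 579 × 706.9 × 3 × 1 / 1000 = 1228 kN → 0.75 × 1228 = 921 kN.
Bearing: edge l_c = 48.5, r_n = 261.9 kN; interior l_c = 77, r_n = 324 kN; R_n = 261.9 + 2·324 = 909.9 kN → 682 kN.
Block shear: A_gv = 2850, A_nv = 1975, A_nt = 225 mm²; R_n = min(0.6F_uA_nv, 0.6F_yA_gv) + U_bs·F_u·A_nt = 634.5 kN → 476 kN.
Block shear governs: 476 kN.

476 kN (block shear governs)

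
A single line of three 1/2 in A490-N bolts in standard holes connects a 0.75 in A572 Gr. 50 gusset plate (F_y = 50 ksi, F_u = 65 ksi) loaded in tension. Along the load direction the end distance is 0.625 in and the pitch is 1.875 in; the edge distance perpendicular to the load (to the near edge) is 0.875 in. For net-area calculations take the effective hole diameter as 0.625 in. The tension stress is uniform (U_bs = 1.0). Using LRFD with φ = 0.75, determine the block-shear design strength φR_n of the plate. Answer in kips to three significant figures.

82.3 kips

Shear plane L_v = 0.625 + 2·1.875 = 4.375 in; A_gv = 4.375 × 0.75 = 3.281 in².
A_nv = (4.375 − 2.5·0.625) × 0.75 = 2.109 in².
A_nt = (0.875 − 0.5·0.625) × 0.75 = 0.4219 in².
0.6 F_u A_nv = 82.27 kips; 0.6 F_y A_gv = 98.44 kips → shear rupture governs the shear term.
R_n = 82.27 + 1.0 × 65 × 0.4219 = 109.7 kips.
Design strength φR_n = 0.75 × 109.7 = 82.3 kips.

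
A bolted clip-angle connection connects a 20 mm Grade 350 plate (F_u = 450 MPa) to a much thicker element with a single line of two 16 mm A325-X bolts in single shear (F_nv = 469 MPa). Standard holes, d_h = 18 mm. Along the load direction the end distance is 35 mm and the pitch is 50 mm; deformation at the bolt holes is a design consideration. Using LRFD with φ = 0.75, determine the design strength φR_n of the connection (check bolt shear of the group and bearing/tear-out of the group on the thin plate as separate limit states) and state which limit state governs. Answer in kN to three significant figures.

Bolt shear: A_b = π·16²/4 = 201.1 mm²; R_n = 469 × 201.1 × 2 × 1 / 1000 = 188.6 kN → 0.75 × 188.6 = 141 kN.
Bearing (1.2 l_c t F_u ≤ 2.4 d t F_u): upper limit = 2.4·16·20·450 / 1000 = 345.6 kN.
  Edge l_c = 35 − 18/2 = 26 → r_n = 280.8 kN; interior l_c = 50 − 18 = 32 → r_n = 345.6 kN.
  R_n,bearing = 1·280.8 + 1·345.6 = 626.4 kN → 0.75 × 626.4 = 470 kN.
Bolt shear governs: 141 kN.

141 kN (bolt shear governs)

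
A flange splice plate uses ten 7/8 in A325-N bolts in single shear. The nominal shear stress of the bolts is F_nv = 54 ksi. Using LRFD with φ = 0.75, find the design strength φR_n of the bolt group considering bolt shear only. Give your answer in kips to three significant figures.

244 kips

A_b = π × 0.875² / 4 = 0.6013 in².
R_n = F_nv · A_b · n · n_s = 54 × 0.6013 × 10 × 1 = 324.7 kips.
Design strength φR_n = 0.75 × 324.7 = 244 kips.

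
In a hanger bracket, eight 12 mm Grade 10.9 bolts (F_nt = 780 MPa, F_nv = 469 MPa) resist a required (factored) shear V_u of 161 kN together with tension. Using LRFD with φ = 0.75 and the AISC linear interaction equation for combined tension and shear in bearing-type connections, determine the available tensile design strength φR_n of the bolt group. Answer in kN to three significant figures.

420 kN

A_b = π·12²/4 = 113.1 mm²; f_rv = 161 × 1000 / (8 × 113.1) = 177.9 MPa.
F'_nt = 1.3 F_nt − (F_nt / φF_nv) f_rv = 1.3·780 − (780/(0.75·469))·177.9 = 619.4 MPa, capped at F_nt → F'_nt = 619.4 MPa.
R_n = F'_nt · A_b · n = 619.4 × 113.1 × 8 / 1000 = 560.4 kN.
Design strength φR_n = 0.75 × 560.4 = 420 kN.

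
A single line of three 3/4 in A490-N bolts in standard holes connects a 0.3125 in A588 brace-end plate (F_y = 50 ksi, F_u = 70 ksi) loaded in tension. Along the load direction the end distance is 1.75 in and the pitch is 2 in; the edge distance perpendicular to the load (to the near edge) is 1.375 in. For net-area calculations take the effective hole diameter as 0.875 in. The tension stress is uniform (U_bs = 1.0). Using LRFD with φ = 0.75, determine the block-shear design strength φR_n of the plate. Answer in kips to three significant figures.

50.4 kips

Shear plane L_v = 1.75 + 2·2 = 5.75 in; A_gv = 5.75 × 0.3125 = 1.797 in².
A_nv = (5.75 − 2.5·0.875) × 0.3125 = 1.113 in².
A_nt = (1.375 − 0.5·0.875) × 0.3125 = 0.293 in².
0.6 F_u A_nv = 46.76 kips; 0.6 F_y A_gv = 53.91 kips → shear rupture governs the shear term.
R_n = 46.76 + 1.0 × 70 × 0.293 = 67.27 kips.
Design strength φR_n = 0.75 × 67.27 = 50.4 kips.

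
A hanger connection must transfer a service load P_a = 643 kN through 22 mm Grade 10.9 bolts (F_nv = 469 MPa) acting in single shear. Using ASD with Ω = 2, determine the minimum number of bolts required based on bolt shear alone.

A_b = π·22²/4 = 380.1 mm².
Per-bolt allowable strength R_n/Ω = 469 × 380.1 × 1 / 1000 / 2 = 89.14 kN.
n ≥ 643 / 89.14 = 7.213 → use 8 bolts.

8 bolts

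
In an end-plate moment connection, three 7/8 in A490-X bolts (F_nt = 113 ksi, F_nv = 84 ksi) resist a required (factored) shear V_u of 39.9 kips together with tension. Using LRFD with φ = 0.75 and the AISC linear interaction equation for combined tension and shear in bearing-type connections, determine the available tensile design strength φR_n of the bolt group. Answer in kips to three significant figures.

A_b = π·0.875²/4 = 0.6013 in²; f_rv = 39.9 / (3 × 0.6013) = 22.12 ksi.
F'_nt = 1.3 F_nt − (F_nt / φF_nv) f_rv = 1.3·113 − (113/(0.75·84))·22.12 = 107.2 ksi, capped at F_nt → F'_nt = 107.2 ksi.
R_n = F'_nt · A_b · n = 107.2 × 0.6013 × 3 = 193.4 kips.
Design strength φR_n = 0.75 × 193.4 = 145 kips.

145 kips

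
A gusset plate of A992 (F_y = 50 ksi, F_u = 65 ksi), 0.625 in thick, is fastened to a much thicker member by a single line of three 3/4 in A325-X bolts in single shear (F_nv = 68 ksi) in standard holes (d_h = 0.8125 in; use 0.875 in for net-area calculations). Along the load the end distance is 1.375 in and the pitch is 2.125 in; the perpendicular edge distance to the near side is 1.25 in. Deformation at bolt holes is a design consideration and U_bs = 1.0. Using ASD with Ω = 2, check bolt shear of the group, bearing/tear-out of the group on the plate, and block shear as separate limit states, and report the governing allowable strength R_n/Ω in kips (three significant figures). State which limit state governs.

Bolt shear: A_b = π·0.75²/4 = 0.4418 in²; R_n = 68 × 0.4418 × 3 × 1 = 90.12 kips → 90.12 / 2 = 45.1 kips.
Bearing: edge l_c = 0.9688, r_n = 47.23 kips; interior l_c = 1.312, r_n = 63.98 kips; R_n = 47.23 + 2·63.98 = 175.2 kips → 87.6 kips.
Block shear: A_gv = 3.516, A_nv = 2.148, A_nt = 0.5078 in²; R_n = min(0.6F_uA_nv, 0.6F_yA_gv) + U_bs·F_u·A_nt = 116.8 kips → 58.4 kips.
Bolt shear governs: 45.1 kips.

45.1 kips (bolt shear governs)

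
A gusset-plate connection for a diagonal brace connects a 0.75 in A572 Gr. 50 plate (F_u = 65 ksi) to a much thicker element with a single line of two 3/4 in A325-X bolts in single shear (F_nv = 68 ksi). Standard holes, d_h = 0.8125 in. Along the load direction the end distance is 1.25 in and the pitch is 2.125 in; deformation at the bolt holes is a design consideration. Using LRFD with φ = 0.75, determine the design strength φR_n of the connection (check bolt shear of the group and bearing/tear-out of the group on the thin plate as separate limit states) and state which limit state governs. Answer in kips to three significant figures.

Bolt shear: A_b = π·0.75²/4 = 0.4418 in²; R_n = 68 × 0.4418 × 2 × 1 = 60.08 kips → 0.75 × 60.08 = 45.1 kips.
Bearing (1.2 l_c t F_u ≤ 2.4 d t F_u): upper limit = 2.4·0.75·0.75·65 = 87.75 kips.
  Edge l_c = 1.25 − 0.8125/2 = 0.8438 → r_n = 49.36 kips; interior l_c = 2.125 − 0.8125 = 1.312 → r_n = 76.78 kips.
  R_n,bearing = 1·49.36 + 1·76.78 = 126.1 kips → 0.75 × 126.1 = 94.6 kips.
Bolt shear governs: 45.1 kips.

45.1 kips (bolt shear governs)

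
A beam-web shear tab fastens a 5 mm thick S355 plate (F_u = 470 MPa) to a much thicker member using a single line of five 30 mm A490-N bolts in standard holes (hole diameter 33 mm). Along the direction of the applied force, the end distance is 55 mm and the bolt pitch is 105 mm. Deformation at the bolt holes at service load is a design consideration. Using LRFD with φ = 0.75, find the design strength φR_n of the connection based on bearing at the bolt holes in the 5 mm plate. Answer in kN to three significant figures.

589 kN

Per bolt r_n = 1.2 l_c t F_u ≤ 2.4 d t F_u; upper limit = 2.4 × 30 × 5 × 470 / 1000 = 169.2 kN.
Edge bolt: l_c = 55 − 33/2 = 38.5 mm → 1.2 × 38.5 × 5 × 470 / 1000 = 108.6 → r_n = 108.6 kN.
Interior bolts: l_c = 105 − 33 = 72 mm → 1.2 × 72 × 5 × 470 / 1000 = 203 → r_n = 169.2 kN.
R_n = 1 × 108.6 + 4 × 169.2 = 785.4 kN.
Design strength φR_n = 0.75 × 785.4 = 589 kN.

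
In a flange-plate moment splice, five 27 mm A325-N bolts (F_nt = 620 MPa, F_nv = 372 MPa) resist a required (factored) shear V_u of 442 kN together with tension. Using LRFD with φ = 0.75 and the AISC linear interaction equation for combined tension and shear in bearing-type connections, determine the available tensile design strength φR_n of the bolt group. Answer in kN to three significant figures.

994 kN

A_b = π·27²/4 = 572.6 mm²; f_rv = 442 × 1000 / (5 × 572.6) = 154.4 MPa.
F'_nt = 1.3 F_nt − (F_nt / φF_nv) f_rv = 1.3·620 − (620/(0.75·372))·154.4 = 462.9 MPa, capped at F_nt → F'_nt = 462.9 MPa.
R_n = F'_nt · A_b · n = 462.9 × 572.6 × 5 / 1000 = 1325 kN.
Design strength φR_n = 0.75 × 1325 = 994 kN.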